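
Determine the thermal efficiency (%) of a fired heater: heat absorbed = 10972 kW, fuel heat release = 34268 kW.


Furnace efficiency = Q_absorbed / Q_fuel * 100
= 10972 / 34268 * 100 = 32.02

32.02 %


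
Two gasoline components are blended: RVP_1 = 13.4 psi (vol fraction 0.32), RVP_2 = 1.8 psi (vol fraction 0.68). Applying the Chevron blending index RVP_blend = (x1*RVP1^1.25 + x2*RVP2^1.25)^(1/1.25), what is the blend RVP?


Chevron index: RVP_blend = (sum xi*RVPi^1.25)^(1/1.25)
RVP^1.25 terms: 0.32 * 13.4^1.25 + 0.68 * 1.8^1.25 = 9.62185
RVP_blend = 9.62185^(1/1.25) = 6.118

6.118 psi


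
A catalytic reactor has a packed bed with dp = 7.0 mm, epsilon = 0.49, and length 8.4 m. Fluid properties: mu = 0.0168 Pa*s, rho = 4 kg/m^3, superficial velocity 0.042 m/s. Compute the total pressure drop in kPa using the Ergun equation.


dp = 7.0 mm = 0.007 m
Viscous term = 150*0.0168*0.042*(1-0.49)^2 / (0.007^2*0.49^3) = 4775.36
Inertial term = 1.75*4*0.042^2*(1-0.49) / (0.007*0.49^3) = 7.64681
dP/L = 4775.36 + 7.64681 = 4783.01 Pa/m
dP = 4783.01 * 8.4 / 1000 = 40.18 kPa

40.18 kPa


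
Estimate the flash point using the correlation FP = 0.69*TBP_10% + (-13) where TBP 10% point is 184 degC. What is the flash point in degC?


FP = 0.69 * 184 + (-13) = 113.96

113.96 degC


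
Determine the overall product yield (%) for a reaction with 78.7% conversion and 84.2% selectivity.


Overall yield = conversion (%) * selectivity (%) / 100
Conversion = 78.7%, Selectivity = 84.2%
Y = 78.7 * 84.2 / 100
= 66.2654 %

66.2654 %


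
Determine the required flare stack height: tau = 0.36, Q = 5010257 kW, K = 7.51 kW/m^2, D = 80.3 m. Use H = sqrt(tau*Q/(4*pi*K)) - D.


tau*Q/(4*pi*K) = 0.36 * 5010257 / (4 * pi * 7.51) = 19112.3
sqrt(19112.3) = 138.247
H = 138.247 - 80.3 = 57.95

57.95 m


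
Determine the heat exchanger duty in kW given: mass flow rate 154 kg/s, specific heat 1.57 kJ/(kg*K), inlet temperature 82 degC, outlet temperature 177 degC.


Q = m_dot * cp * delta_T
delta_T = 177 - 82 = 95 K
Q = 154 * 1.57 * 95
= 241.78 * 95
= 22969.1 kW

22969.1 kW


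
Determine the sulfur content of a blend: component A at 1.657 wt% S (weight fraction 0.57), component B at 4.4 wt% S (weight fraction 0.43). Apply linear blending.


Linear sulfur blending: S_blend = x1*S1 + x2*S2
Contribution 1: 0.57 * 1.657 = 0.94449 wt%
Contribution 2: 0.43 * 4.4 = 1.892 wt%
S_blend = 0.94449 + 1.892 = 2.83649

2.83649 wt%


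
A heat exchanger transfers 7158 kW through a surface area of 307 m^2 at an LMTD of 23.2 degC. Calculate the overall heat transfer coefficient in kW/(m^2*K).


From Q = U*A*LMTD, U = Q / (A * LMTD)
U = 7158 / (307 * 23.2) = 7158 / 7122.4 = 1.005

1.005 kW/(m^2*K)


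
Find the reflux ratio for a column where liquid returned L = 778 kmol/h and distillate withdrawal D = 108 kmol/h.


Reflux ratio definition: R = L / D (liquid returned / distillate withdrawn)
L = 778 kmol/h, D = 108 kmol/h
R = 778 / 108 = 7.204

7.204


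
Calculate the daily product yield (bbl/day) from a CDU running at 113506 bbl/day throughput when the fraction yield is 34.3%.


Crude throughput = 113506 bbl/day
Fraction yield = 34.3%
yield = throughput * fraction / 100
yield = 113506 * 34.3 / 100 = 38932.558

38932.558 bbl/day


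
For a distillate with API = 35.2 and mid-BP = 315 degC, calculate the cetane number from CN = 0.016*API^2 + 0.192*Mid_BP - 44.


CN = 0.016 * 35.2^2 + 0.192 * 315 - 44
CN = 19.82464 + 60.48 - 44 = 36.30464

36.30464


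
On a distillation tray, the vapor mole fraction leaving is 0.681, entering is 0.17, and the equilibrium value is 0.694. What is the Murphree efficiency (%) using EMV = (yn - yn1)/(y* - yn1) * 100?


Murphree vapor efficiency: EMV = (y_n - y_(n-1)) / (y*_n - y_(n-1)) * 100
EMV = (0.681 - 0.17) / (0.694 - 0.17) * 100 = 0.511 / 0.524 * 100 = 97.52

97.52 %


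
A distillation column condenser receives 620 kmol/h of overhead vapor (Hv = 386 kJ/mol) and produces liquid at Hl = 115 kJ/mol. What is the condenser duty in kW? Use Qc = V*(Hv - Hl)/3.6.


Qc = 620 * (386 - 115) / 3.6 = 620 * 271 / 3.6 = 46670

46670 kW


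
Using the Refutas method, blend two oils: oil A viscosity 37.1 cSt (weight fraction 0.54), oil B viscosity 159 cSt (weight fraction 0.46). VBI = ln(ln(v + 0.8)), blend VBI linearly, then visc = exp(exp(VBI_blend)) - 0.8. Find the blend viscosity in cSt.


Refutas method: VBN_i = 14.534*ln(ln(visc_i + 0.8)) + 10.975, blended linearly by mass fraction; since VBN is linear in VBI_i = ln(ln(visc_i + 0.8)) and the fractions sum to 1, blend VBI directly: visc = exp(exp(VBI_blend)) - 0.8
VBI_1 = ln(ln(37.1 + 0.8)) = 1.2906
VBI_2 = ln(ln(159 + 0.8)) = 1.62411
VBI_blend = 0.54 * 1.2906 + 0.46 * 1.62411 = 1.44401
visc_blend = exp(exp(1.44401)) - 0.8 = 68.45

68.45 cSt


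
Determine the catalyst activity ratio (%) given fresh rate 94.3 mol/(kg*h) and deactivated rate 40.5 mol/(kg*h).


Activity (%) = (rate_used / rate_fresh) * 100
rate_used = 40.5, rate_fresh = 94.3
= (40.5 / 94.3) * 100
= 0.4295 * 100 = 42.95

42.95 %


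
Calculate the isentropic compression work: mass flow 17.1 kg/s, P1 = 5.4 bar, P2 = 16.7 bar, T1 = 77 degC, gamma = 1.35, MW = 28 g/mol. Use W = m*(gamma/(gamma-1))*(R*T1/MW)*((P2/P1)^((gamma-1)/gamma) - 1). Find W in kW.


Isentropic work: W = m*(gamma/(gamma-1))*(R*T1/MW)*((P2/P1)^((gamma-1)/gamma) - 1)
T1 = 77 + 273.15 = 350.15 K
Pressure ratio = 16.7 / 5.4 = 3.09259
Exponent = (1.35 - 1)/1.35 = 0.259259
(P2/P1)^exp - 1 = 3.09259^0.259259 - 1 = 0.340048
W = 17.1 * 1.35 / 0.35 * 8.314 * 350.15 / 28 * 0.340048 = 2332

2332 kW


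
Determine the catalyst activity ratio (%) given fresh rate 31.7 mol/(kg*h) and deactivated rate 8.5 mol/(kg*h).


Activity (%) = (rate_used / rate_fresh) * 100
rate_used = 8.5, rate_fresh = 31.7
= (8.5 / 31.7) * 100
= 0.2681 * 100 = 26.81

26.81 %


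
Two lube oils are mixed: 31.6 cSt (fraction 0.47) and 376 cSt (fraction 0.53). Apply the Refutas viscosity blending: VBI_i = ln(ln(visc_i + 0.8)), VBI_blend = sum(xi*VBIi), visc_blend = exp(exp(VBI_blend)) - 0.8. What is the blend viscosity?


Refutas method: VBN_i = 14.534*ln(ln(visc_i + 0.8)) + 10.975, blended linearly by mass fraction; since VBN is linear in VBI_i = ln(ln(visc_i + 0.8)) and the fractions sum to 1, blend VBI directly: visc = exp(exp(VBI_blend)) - 0.8
VBI_1 = ln(ln(31.6 + 0.8)) = 1.2465
VBI_2 = ln(ln(376 + 0.8)) = 1.78031
VBI_blend = 0.47 * 1.2465 + 0.53 * 1.78031 = 1.52942
visc_blend = exp(exp(1.52942)) - 0.8 = 100.2

100.2 cSt


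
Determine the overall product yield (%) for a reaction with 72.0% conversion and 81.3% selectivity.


Overall yield = conversion (%) * selectivity (%) / 100
Conversion = 72.0%, Selectivity = 81.3%
Y = 72.0 * 81.3 / 100
= 58.536 %

58.536 %


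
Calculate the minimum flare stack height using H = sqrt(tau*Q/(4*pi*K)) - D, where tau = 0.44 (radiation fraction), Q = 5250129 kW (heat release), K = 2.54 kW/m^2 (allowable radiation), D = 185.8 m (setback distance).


tau*Q/(4*pi*K) = 0.44 * 5250129 / (4 * pi * 2.54) = 72373.4
sqrt(72373.4) = 269.023
H = 269.023 - 185.8 = 83.22

83.22 m


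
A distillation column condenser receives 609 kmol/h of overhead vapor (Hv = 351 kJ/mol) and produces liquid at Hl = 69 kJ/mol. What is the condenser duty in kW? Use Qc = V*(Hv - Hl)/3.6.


Qc = 609 * (351 - 69) / 3.6 = 609 * 282 / 3.6 = 47700

47700 kW


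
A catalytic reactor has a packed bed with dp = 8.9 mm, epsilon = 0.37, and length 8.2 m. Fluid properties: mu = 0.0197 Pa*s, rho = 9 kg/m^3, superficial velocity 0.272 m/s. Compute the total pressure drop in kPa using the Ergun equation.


dp = 8.9 mm = 0.0089 m
Viscous term = 150*0.0197*0.272*(1-0.37)^2 / (0.0089^2*0.37^3) = 79510.1
Inertial term = 1.75*9*0.272^2*(1-0.37) / (0.0089*0.37^3) = 1628.41
dP/L = 79510.1 + 1628.41 = 81138.5 Pa/m
dP = 81138.5 * 8.2 / 1000 = 665.3 kPa

665.3 kPa


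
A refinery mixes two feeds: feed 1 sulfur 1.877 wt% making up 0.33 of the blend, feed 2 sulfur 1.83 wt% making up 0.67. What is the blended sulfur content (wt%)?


Linear sulfur blending: S_blend = x1*S1 + x2*S2
Contribution 1: 0.33 * 1.877 = 0.61941 wt%
Contribution 2: 0.67 * 1.83 = 1.2261 wt%
S_blend = 0.61941 + 1.2261 = 1.84551

1.84551 wt%


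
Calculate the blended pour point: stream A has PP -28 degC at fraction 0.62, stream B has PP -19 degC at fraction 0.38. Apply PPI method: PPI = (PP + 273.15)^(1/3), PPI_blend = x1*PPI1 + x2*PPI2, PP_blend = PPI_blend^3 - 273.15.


PPI_1 = (-28 + 273.15)^(1/3) = 6.258601
PPI_2 = (-19 + 273.15)^(1/3) = 6.334272
PPI_blend = 0.62 * 6.258601 + 0.38 * 6.334272 = 6.287356
PP_blend = 6.287356^3 - 273.15 = 248.5445 - 273.15 = -24.61

-24.61 degC


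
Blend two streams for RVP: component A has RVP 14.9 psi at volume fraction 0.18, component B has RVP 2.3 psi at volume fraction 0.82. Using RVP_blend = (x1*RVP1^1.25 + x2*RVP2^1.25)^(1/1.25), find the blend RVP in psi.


Chevron index: RVP_blend = (sum xi*RVPi^1.25)^(1/1.25)
RVP^1.25 terms: 0.18 * 14.9^1.25 + 0.82 * 2.3^1.25 = 7.59193
RVP_blend = 7.59193^(1/1.25) = 5.062

5.062 psi


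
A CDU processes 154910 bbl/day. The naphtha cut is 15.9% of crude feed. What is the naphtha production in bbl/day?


Crude throughput = 154910 bbl/day
Fraction yield = 15.9%
yield = throughput * fraction / 100
yield = 154910 * 15.9 / 100 = 24630.69

24630.69 bbl/day


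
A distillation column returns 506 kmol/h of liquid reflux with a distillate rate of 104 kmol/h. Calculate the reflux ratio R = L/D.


Reflux ratio definition: R = L / D (liquid returned / distillate withdrawn)
L = 506 kmol/h, D = 104 kmol/h
R = 506 / 104 = 4.865

4.865


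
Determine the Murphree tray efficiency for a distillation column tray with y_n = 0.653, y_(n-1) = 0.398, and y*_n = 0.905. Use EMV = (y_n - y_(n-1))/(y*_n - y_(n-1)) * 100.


Murphree vapor efficiency: EMV = (y_n - y_(n-1)) / (y*_n - y_(n-1)) * 100
EMV = (0.653 - 0.398) / (0.905 - 0.398) * 100 = 0.255 / 0.507 * 100 = 50.30

50.30 %


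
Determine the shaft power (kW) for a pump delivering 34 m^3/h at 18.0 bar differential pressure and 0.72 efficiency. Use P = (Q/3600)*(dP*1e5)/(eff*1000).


Q = 34 / 3600 = 0.00944444 m^3/s
P = 0.00944444 * (18.0 * 1e5) / 0.72 / 1000 = 23.61

23.61 kW


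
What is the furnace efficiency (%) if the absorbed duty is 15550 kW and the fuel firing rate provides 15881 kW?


Furnace efficiency = Q_absorbed / Q_fuel * 100
= 15550 / 15881 * 100 = 97.92

97.92 %


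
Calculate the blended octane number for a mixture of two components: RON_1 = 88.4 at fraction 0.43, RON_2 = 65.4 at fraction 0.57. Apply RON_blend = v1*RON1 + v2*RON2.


Linear blending: RON_blend = sum(vi * RONi)
Contribution 1: 0.43 * 88.4 = 38.012
Contribution 2: 0.57 * 65.4 = 37.278
RON_blend = 38.012 + 37.278 = 75.29

75.29


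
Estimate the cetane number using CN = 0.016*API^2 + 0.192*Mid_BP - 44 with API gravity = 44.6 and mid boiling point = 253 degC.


CN = 0.016 * 44.6^2 + 0.192 * 253 - 44
CN = 31.82656 + 48.576 - 44 = 36.40256

36.40256


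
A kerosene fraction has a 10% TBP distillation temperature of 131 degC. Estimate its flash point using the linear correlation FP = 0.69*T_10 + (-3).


FP = 0.69 * 131 + (-3) = 87.39

87.39 degC


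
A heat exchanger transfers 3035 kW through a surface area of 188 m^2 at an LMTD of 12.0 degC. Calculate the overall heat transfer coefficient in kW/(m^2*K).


From Q = U*A*LMTD, U = Q / (A * LMTD)
U = 3035 / (188 * 12.0) = 3035 / 2256 = 1.345

1.345 kW/(m^2*K)


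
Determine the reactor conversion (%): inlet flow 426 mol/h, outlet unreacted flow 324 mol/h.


X = (F_in - F_out) / F_in * 100
Moles reacted = 426 - 324 = 102
X = 102 / 426 * 100
= 0.2394 * 100
= 23.94 %

23.94 %


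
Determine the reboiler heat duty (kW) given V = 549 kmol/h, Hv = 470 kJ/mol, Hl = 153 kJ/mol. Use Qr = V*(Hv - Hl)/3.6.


Qr = 549 * (470 - 153) / 3.6 = 549 * 317 / 3.6 = 48340

48340 kW


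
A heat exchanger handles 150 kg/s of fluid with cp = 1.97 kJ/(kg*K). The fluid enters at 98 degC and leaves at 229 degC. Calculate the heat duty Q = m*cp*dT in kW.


Q = m_dot * cp * delta_T
delta_T = 229 - 98 = 131 K
Q = 150 * 1.97 * 131
= 295.5 * 131
= 38710.5 kW

38710.5 kW


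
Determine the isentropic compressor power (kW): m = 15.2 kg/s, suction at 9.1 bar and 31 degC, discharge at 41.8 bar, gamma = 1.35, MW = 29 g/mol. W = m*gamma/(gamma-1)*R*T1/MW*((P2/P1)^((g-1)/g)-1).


Isentropic work: W = m*(gamma/(gamma-1))*(R*T1/MW)*((P2/P1)^((gamma-1)/gamma) - 1)
T1 = 31 + 273.15 = 304.15 K
Pressure ratio = 41.8 / 9.1 = 4.59341
Exponent = (1.35 - 1)/1.35 = 0.259259
(P2/P1)^exp - 1 = 4.59341^0.259259 - 1 = 0.484788
W = 15.2 * 1.35 / 0.35 * 8.314 * 304.15 / 29 * 0.484788 = 2478

2478 kW


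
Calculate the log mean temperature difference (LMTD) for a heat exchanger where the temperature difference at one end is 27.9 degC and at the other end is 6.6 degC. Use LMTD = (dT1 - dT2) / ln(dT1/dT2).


LMTD = (dT1 - dT2) / ln(dT1/dT2)
= (27.9 - 6.6) / ln(27.9 / 6.6) = 21.3 / 1.44156 = 14.78

14.78 degC


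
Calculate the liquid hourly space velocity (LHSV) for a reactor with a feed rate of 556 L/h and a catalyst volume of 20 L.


LHSV = volumetric feed rate / catalyst volume
= 556 L/h / 20 L
= 27.80 h^-1

27.80 h^-1


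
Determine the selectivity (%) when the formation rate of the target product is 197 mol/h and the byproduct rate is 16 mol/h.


Selectivity = desired / (desired + undesired) * 100
Total products = 197 + 16 = 213 mol/h
S = 197 / 213 * 100
= 0.9249 * 100
= 92.49 %

92.49 %


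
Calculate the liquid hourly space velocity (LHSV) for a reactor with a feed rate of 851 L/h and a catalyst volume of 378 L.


LHSV = volumetric feed rate / catalyst volume
= 851 L/h / 378 L
= 2.251 h^-1

2.251 h^-1


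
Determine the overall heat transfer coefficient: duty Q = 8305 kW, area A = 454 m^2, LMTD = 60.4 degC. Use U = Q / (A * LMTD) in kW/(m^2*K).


From Q = U*A*LMTD, U = Q / (A * LMTD)
U = 8305 / (454 * 60.4) = 8305 / 27421.6 = 0.3029

0.3029 kW/(m^2*K)


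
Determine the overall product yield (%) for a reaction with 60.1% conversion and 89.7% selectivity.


Overall yield = conversion (%) * selectivity (%) / 100
Conversion = 60.1%, Selectivity = 89.7%
Y = 60.1 * 89.7 / 100
= 53.9097 %

53.9097 %


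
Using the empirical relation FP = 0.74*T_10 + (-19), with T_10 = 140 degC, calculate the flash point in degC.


FP = 0.74 * 140 + (-19) = 84.6

84.6 degC


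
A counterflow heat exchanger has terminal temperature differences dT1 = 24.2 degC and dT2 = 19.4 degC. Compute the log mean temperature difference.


LMTD = (dT1 - dT2) / ln(dT1/dT2)
= (24.2 - 19.4) / ln(24.2 / 19.4) = 4.8 / 0.22108 = 21.71

21.71 degC


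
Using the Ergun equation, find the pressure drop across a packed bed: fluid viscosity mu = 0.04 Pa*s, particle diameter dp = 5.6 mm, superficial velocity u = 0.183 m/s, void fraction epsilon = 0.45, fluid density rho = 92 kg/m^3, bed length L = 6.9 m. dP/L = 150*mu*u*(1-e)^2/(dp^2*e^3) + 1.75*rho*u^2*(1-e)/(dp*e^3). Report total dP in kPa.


dp = 5.6 mm = 0.0056 m
Viscous term = 150*0.04*0.183*(1-0.45)^2 / (0.0056^2*0.45^3) = 116229
Inertial term = 1.75*92*0.183^2*(1-0.45) / (0.0056*0.45^3) = 5811.19
dP/L = 116229 + 5811.19 = 122040 Pa/m
dP = 122040 * 6.9 / 1000 = 842.1 kPa

842.1 kPa


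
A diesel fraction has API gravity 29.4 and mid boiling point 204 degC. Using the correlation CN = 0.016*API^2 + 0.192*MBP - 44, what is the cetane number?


CN = 0.016 * 29.4^2 + 0.192 * 204 - 44
CN = 13.82976 + 39.168 - 44 = 8.99776

8.99776


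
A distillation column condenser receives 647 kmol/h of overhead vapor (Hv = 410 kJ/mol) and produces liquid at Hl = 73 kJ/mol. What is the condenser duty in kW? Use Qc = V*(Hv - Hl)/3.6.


Qc = 647 * (410 - 73) / 3.6 = 647 * 337 / 3.6 = 60570

60570 kW


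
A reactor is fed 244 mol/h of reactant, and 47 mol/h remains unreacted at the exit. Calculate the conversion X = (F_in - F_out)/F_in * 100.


X = (F_in - F_out) / F_in * 100
Moles reacted = 244 - 47 = 197
X = 197 / 244 * 100
= 0.8074 * 100
= 80.74 %

80.74 %


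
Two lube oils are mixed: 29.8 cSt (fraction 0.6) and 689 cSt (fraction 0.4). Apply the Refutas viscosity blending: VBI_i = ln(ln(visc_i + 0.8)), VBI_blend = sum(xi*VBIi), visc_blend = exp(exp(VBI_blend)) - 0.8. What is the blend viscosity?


Refutas method: VBN_i = 14.534*ln(ln(visc_i + 0.8)) + 10.975, blended linearly by mass fraction; since VBN is linear in VBI_i = ln(ln(visc_i + 0.8)) and the fractions sum to 1, blend VBI directly: visc = exp(exp(VBI_blend)) - 0.8
VBI_1 = ln(ln(29.8 + 0.8)) = 1.22993
VBI_2 = ln(ln(689 + 0.8)) = 1.87739
VBI_blend = 0.6 * 1.22993 + 0.4 * 1.87739 = 1.48891
visc_blend = exp(exp(1.48891)) - 0.8 = 83.32

83.32 cSt


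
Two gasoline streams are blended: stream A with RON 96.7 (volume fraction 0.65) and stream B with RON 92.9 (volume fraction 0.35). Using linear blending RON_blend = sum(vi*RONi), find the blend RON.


Linear blending: RON_blend = sum(vi * RONi)
Contribution 1: 0.65 * 96.7 = 62.855
Contribution 2: 0.35 * 92.9 = 32.515
RON_blend = 62.855 + 32.515 = 95.37

95.37


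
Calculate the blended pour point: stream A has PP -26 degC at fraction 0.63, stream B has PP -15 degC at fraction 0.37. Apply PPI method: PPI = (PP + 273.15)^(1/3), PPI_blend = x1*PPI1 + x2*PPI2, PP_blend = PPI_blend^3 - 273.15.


PPI_1 = (-26 + 273.15)^(1/3) = 6.275575
PPI_2 = (-15 + 273.15)^(1/3) = 6.36733
PPI_blend = 0.63 * 6.275575 + 0.37 * 6.36733 = 6.309524
PP_blend = 6.309524^3 - 273.15 = 251.1827 - 273.15 = -21.97

-21.97 degC


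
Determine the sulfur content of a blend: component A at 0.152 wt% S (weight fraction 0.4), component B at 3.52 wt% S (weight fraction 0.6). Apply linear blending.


Linear sulfur blending: S_blend = x1*S1 + x2*S2
Contribution 1: 0.4 * 0.152 = 0.0608 wt%
Contribution 2: 0.6 * 3.52 = 2.112 wt%
S_blend = 0.0608 + 2.112 = 2.1728

2.1728 wt%


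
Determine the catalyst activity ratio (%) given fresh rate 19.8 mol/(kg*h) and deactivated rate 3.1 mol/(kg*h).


Activity (%) = (rate_used / rate_fresh) * 100
rate_used = 3.1, rate_fresh = 19.8
= (3.1 / 19.8) * 100
= 0.1566 * 100 = 15.66

15.66 %


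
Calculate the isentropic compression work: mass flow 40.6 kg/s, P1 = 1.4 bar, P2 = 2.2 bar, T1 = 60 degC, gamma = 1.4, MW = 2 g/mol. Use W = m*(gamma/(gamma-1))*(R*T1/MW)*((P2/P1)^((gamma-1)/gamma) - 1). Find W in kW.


Isentropic work: W = m*(gamma/(gamma-1))*(R*T1/MW)*((P2/P1)^((gamma-1)/gamma) - 1)
T1 = 60 + 273.15 = 333.15 K
Pressure ratio = 2.2 / 1.4 = 1.57143
Exponent = (1.4 - 1)/1.4 = 0.285714
(P2/P1)^exp - 1 = 1.57143^0.285714 - 1 = 0.137848
W = 40.6 * 1.4 / 0.4 * 8.314 * 333.15 / 2 * 0.137848 = 27130

27130 kW


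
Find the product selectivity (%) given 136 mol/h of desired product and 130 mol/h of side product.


Selectivity = desired / (desired + undesired) * 100
Total products = 136 + 130 = 266 mol/h
S = 136 / 266 * 100
= 0.5113 * 100
= 51.13 %

51.13 %


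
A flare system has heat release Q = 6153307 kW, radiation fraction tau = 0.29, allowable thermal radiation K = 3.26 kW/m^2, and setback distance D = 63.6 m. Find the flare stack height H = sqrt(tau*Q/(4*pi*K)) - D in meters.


tau*Q/(4*pi*K) = 0.29 * 6153307 / (4 * pi * 3.26) = 43559.1
sqrt(43559.1) = 208.708
H = 208.708 - 63.6 = 145.1

145.1 m


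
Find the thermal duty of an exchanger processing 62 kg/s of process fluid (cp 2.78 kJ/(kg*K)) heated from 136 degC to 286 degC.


Q = m_dot * cp * delta_T
delta_T = 286 - 136 = 150 K
Q = 62 * 2.78 * 150
= 172.36 * 150
= 25854 kW

25854 kW


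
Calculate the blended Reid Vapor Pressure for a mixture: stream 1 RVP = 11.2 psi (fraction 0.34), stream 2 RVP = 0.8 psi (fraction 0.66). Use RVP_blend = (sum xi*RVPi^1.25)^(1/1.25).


Chevron index: RVP_blend = (sum xi*RVPi^1.25)^(1/1.25)
RVP^1.25 terms: 0.34 * 11.2^1.25 + 0.66 * 0.8^1.25 = 7.46564
RVP_blend = 7.46564^(1/1.25) = 4.994

4.994 psi


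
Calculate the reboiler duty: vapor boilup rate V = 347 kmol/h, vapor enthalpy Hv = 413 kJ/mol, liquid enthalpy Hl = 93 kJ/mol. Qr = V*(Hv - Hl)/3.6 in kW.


Qr = 347 * (413 - 93) / 3.6 = 347 * 320 / 3.6 = 30840

30840 kW


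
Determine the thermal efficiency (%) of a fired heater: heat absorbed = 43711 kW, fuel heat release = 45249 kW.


Furnace efficiency = Q_absorbed / Q_fuel * 100
= 43711 / 45249 * 100 = 96.60

96.60 %


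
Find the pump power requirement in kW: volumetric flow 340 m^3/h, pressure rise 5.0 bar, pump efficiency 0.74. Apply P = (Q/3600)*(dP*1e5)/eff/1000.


Q = 340 / 3600 = 0.0944444 m^3/s
P = 0.0944444 * (5.0 * 1e5) / 0.74 / 1000 = 63.81

63.81 kW


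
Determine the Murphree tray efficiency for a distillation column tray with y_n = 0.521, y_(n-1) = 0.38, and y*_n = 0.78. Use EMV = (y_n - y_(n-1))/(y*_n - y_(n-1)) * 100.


Murphree vapor efficiency: EMV = (y_n - y_(n-1)) / (y*_n - y_(n-1)) * 100
EMV = (0.521 - 0.38) / (0.78 - 0.38) * 100 = 0.141 / 0.4 * 100 = 35.25

35.25 %


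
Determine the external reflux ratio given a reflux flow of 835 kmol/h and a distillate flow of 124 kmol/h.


Reflux ratio definition: R = L / D (liquid returned / distillate withdrawn)
L = 835 kmol/h, D = 124 kmol/h
R = 835 / 124 = 6.734

6.734


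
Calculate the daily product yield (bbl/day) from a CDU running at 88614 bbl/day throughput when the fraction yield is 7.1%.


Crude throughput = 88614 bbl/day
Fraction yield = 7.1%
yield = throughput * fraction / 100
yield = 88614 * 7.1 / 100 = 6291.594

6291.594 bbl/day


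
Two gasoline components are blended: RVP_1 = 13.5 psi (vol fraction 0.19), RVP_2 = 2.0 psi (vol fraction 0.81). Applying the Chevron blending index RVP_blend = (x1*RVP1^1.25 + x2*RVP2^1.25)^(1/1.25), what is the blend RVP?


Chevron index: RVP_blend = (sum xi*RVPi^1.25)^(1/1.25)
RVP^1.25 terms: 0.19 * 13.5^1.25 + 0.81 * 2.0^1.25 = 6.84318
RVP_blend = 6.84318^(1/1.25) = 4.658

4.658 psi


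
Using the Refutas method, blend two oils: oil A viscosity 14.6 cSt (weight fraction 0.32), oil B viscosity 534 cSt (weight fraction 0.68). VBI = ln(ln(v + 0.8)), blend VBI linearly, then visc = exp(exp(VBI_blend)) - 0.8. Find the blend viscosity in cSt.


Refutas method: VBN_i = 14.534*ln(ln(visc_i + 0.8)) + 10.975, blended linearly by mass fraction; since VBN is linear in VBI_i = ln(ln(visc_i + 0.8)) and the fractions sum to 1, blend VBI directly: visc = exp(exp(VBI_blend)) - 0.8
VBI_1 = ln(ln(14.6 + 0.8)) = 1.0059
VBI_2 = ln(ln(534 + 0.8)) = 1.83767
VBI_blend = 0.32 * 1.0059 + 0.68 * 1.83767 = 1.5715
visc_blend = exp(exp(1.5715)) - 0.8 = 122.4

122.4 cSt


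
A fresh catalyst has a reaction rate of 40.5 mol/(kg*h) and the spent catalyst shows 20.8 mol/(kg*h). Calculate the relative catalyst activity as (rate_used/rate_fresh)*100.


Activity (%) = (rate_used / rate_fresh) * 100
rate_used = 20.8, rate_fresh = 40.5
= (20.8 / 40.5) * 100
= 0.5136 * 100 = 51.36

51.36 %


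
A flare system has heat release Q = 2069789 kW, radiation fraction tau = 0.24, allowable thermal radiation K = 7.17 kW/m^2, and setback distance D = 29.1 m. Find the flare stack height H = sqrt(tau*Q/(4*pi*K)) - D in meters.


tau*Q/(4*pi*K) = 0.24 * 2069789 / (4 * pi * 7.17) = 5513.26
sqrt(5513.26) = 74.2513
H = 74.2513 - 29.1 = 45.15

45.15 m


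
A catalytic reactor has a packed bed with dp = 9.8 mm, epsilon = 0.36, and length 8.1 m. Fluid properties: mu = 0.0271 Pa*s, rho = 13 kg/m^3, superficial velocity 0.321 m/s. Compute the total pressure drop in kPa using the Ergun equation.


dp = 9.8 mm = 0.0098 m
Viscous term = 150*0.0271*0.321*(1-0.36)^2 / (0.0098^2*0.36^3) = 119280
Inertial term = 1.75*13*0.321^2*(1-0.36) / (0.0098*0.36^3) = 3281.24
dP/L = 119280 + 3281.24 = 122561 Pa/m
dP = 122561 * 8.1 / 1000 = 992.7 kPa

992.7 kPa


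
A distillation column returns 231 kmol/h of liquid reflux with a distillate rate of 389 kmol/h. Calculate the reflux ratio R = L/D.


Reflux ratio definition: R = L / D (liquid returned / distillate withdrawn)
L = 231 kmol/h, D = 389 kmol/h
R = 231 / 389 = 0.5938

0.5938


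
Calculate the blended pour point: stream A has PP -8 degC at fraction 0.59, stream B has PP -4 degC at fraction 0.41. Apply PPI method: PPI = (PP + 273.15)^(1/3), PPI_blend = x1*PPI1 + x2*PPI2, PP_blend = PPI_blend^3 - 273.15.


PPI_1 = (-8 + 273.15)^(1/3) = 6.42437
PPI_2 = (-4 + 273.15)^(1/3) = 6.456514
PPI_blend = 0.59 * 6.42437 + 0.41 * 6.456514 = 6.437549
PP_blend = 6.437549^3 - 273.15 = 266.7851 - 273.15 = -6.36

-6.36 degC


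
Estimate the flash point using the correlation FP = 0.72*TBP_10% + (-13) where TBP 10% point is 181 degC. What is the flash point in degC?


FP = 0.72 * 181 + (-13) = 117.32

117.32 degC


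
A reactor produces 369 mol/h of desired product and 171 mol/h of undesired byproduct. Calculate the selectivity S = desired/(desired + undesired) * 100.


Selectivity = desired / (desired + undesired) * 100
Total products = 369 + 171 = 540 mol/h
S = 369 / 540 * 100
= 0.6833 * 100
= 68.33 %

68.33 %


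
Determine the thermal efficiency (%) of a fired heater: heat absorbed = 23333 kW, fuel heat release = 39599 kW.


Furnace efficiency = Q_absorbed / Q_fuel * 100
= 23333 / 39599 * 100 = 58.92

58.92 %


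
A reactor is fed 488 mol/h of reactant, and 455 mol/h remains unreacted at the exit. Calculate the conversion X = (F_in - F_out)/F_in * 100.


X = (F_in - F_out) / F_in * 100
Moles reacted = 488 - 455 = 33
X = 33 / 488 * 100
= 0.06762 * 100
= 6.762 %

6.762 %


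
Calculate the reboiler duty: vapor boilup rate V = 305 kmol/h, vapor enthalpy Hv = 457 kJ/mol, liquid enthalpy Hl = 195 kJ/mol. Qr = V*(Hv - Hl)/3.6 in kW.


Qr = 305 * (457 - 195) / 3.6 = 305 * 262 / 3.6 = 22200

22200 kW


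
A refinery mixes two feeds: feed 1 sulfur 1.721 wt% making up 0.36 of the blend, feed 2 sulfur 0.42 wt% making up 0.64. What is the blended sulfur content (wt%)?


Linear sulfur blending: S_blend = x1*S1 + x2*S2
Contribution 1: 0.36 * 1.721 = 0.61956 wt%
Contribution 2: 0.64 * 0.42 = 0.2688 wt%
S_blend = 0.61956 + 0.2688 = 0.88836

0.88836 wt%


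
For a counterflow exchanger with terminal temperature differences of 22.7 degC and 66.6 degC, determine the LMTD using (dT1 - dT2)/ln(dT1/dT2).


LMTD = (dT1 - dT2) / ln(dT1/dT2)
= (22.7 - 66.6) / ln(22.7 / 66.6) = -43.9 / -1.07634 = 40.79

40.79 degC


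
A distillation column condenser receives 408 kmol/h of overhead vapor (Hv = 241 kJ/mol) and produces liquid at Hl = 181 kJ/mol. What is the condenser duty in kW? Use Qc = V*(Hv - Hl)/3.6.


Qc = 408 * (241 - 181) / 3.6 = 408 * 60 / 3.6 = 6800

6800 kW


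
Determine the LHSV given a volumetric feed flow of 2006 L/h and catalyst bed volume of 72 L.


LHSV = volumetric feed rate / catalyst volume
= 2006 L/h / 72 L
= 27.86 h^-1

27.86 h^-1


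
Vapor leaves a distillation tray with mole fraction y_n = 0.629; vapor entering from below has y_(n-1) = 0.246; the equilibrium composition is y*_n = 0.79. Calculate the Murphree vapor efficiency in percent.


Murphree vapor efficiency: EMV = (y_n - y_(n-1)) / (y*_n - y_(n-1)) * 100
EMV = (0.629 - 0.246) / (0.79 - 0.246) * 100 = 0.383 / 0.544 * 100 = 70.40

70.40 %


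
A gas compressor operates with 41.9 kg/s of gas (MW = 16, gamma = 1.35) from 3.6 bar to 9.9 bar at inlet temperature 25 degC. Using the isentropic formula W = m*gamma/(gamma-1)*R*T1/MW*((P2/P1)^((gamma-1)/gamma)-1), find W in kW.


Isentropic work: W = m*(gamma/(gamma-1))*(R*T1/MW)*((P2/P1)^((gamma-1)/gamma) - 1)
T1 = 25 + 273.15 = 298.15 K
Pressure ratio = 9.9 / 3.6 = 2.75
Exponent = (1.35 - 1)/1.35 = 0.259259
(P2/P1)^exp - 1 = 2.75^0.259259 - 1 = 0.299873
W = 41.9 * 1.35 / 0.35 * 8.314 * 298.15 / 16 * 0.299873 = 7508

7508 kW


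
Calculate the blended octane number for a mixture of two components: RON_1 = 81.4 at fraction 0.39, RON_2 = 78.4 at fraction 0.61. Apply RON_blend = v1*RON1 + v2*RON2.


Linear blending: RON_blend = sum(vi * RONi)
Contribution 1: 0.39 * 81.4 = 31.746
Contribution 2: 0.61 * 78.4 = 47.824
RON_blend = 31.746 + 47.824 = 79.57

79.57


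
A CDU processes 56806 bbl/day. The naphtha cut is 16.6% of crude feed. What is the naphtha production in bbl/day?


Crude throughput = 56806 bbl/day
Fraction yield = 16.6%
yield = throughput * fraction / 100
yield = 56806 * 16.6 / 100 = 9429.796

9429.796 bbl/day


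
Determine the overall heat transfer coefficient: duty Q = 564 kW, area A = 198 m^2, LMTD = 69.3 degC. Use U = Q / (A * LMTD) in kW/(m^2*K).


From Q = U*A*LMTD, U = Q / (A * LMTD)
U = 564 / (198 * 69.3) = 564 / 13721.4 = 0.04110

0.04110 kW/(m^2*K)


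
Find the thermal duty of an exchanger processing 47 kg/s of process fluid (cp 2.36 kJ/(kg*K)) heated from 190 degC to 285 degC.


Q = m_dot * cp * delta_T
delta_T = 285 - 190 = 95 K
Q = 47 * 2.36 * 95
= 110.92 * 95
= 10537.4 kW

10537.4 kW


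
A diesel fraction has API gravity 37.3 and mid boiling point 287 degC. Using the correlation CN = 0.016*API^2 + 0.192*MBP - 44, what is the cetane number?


CN = 0.016 * 37.3^2 + 0.192 * 287 - 44
CN = 22.26064 + 55.104 - 44 = 33.36464

33.36464


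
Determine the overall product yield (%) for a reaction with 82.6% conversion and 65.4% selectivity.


Overall yield = conversion (%) * selectivity (%) / 100
Conversion = 82.6%, Selectivity = 65.4%
Y = 82.6 * 65.4 / 100
= 54.0204 %

54.0204 %


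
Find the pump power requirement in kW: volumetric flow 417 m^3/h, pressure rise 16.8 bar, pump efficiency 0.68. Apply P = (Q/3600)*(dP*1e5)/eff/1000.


Q = 417 / 3600 = 0.115833 m^3/s
P = 0.115833 * (16.8 * 1e5) / 0.68 / 1000 = 286.2

286.2 kW


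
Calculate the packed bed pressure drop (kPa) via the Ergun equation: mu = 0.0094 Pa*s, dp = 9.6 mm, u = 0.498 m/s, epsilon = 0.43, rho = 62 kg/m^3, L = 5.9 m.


dp = 9.6 mm = 0.0096 m
Viscous term = 150*0.0094*0.498*(1-0.43)^2 / (0.0096^2*0.43^3) = 31135.1
Inertial term = 1.75*62*0.498^2*(1-0.43) / (0.0096*0.43^3) = 20094.9
dP/L = 31135.1 + 20094.9 = 51230 Pa/m
dP = 51230 * 5.9 / 1000 = 302.3 kPa

302.3 kPa


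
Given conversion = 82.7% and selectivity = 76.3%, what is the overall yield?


Overall yield = conversion (%) * selectivity (%) / 100
Conversion = 82.7%, Selectivity = 76.3%
Y = 82.7 * 76.3 / 100
= 63.1001 %

63.1001 %


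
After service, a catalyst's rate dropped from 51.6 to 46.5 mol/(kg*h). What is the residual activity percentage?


Activity (%) = (rate_used / rate_fresh) * 100
rate_used = 46.5, rate_fresh = 51.6
= (46.5 / 51.6) * 100
= 0.9012 * 100 = 90.12

90.12 %


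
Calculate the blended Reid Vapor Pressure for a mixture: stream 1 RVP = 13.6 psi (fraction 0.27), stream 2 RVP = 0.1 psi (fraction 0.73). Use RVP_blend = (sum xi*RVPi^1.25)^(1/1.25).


Chevron index: RVP_blend = (sum xi*RVPi^1.25)^(1/1.25)
RVP^1.25 terms: 0.27 * 13.6^1.25 + 0.73 * 0.1^1.25 = 7.09265
RVP_blend = 7.09265^(1/1.25) = 4.793

4.793 psi


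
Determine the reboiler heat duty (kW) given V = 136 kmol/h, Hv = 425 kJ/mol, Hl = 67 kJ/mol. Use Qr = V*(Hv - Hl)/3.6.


Qr = 136 * (425 - 67) / 3.6 = 136 * 358 / 3.6 = 13520

13520 kW


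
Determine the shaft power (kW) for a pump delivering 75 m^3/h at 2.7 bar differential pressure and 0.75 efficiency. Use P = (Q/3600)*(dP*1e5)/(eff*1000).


Q = 75 / 3600 = 0.0208333 m^3/s
P = 0.0208333 * (2.7 * 1e5) / 0.75 / 1000 = 7.500

7.500 kW


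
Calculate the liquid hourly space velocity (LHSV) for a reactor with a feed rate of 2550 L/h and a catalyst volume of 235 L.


LHSV = volumetric feed rate / catalyst volume
= 2550 L/h / 235 L
= 10.85 h^-1

10.85 h^-1


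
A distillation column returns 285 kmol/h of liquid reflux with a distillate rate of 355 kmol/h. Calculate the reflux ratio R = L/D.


Reflux ratio definition: R = L / D (liquid returned / distillate withdrawn)
L = 285 kmol/h, D = 355 kmol/h
R = 285 / 355 = 0.8028

0.8028


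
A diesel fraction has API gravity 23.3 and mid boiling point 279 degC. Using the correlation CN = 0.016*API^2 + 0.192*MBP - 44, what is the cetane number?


CN = 0.016 * 23.3^2 + 0.192 * 279 - 44
CN = 8.68624 + 53.568 - 44 = 18.25424

18.25424


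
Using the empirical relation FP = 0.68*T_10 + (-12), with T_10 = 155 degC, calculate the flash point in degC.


FP = 0.68 * 155 + (-12) = 93.4

93.4 degC


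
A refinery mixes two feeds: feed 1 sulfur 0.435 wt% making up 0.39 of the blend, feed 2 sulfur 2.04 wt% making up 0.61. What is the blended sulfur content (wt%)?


Linear sulfur blending: S_blend = x1*S1 + x2*S2
Contribution 1: 0.39 * 0.435 = 0.16965 wt%
Contribution 2: 0.61 * 2.04 = 1.2444 wt%
S_blend = 0.16965 + 1.2444 = 1.41405

1.41405 wt%


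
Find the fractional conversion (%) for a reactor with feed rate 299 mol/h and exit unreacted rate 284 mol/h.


X = (F_in - F_out) / F_in * 100
Moles reacted = 299 - 284 = 15
X = 15 / 299 * 100
= 0.05017 * 100
= 5.017 %

5.017 %


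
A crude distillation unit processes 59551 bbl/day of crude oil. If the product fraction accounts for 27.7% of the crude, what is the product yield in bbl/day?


Crude throughput = 59551 bbl/day
Fraction yield = 27.7%
yield = throughput * fraction / 100
yield = 59551 * 27.7 / 100 = 16495.627

16495.627 bbl/day


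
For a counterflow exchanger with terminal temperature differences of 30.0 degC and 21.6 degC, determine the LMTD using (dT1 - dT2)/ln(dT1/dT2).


LMTD = (dT1 - dT2) / ln(dT1/dT2)
= (30.0 - 21.6) / ln(30.0 / 21.6) = 8.4 / 0.328504 = 25.57

25.57 degC


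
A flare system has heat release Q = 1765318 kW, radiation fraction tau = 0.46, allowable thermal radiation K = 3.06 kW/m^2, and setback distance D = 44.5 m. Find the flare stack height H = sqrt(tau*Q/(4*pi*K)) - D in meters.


tau*Q/(4*pi*K) = 0.46 * 1765318 / (4 * pi * 3.06) = 21117.8
sqrt(21117.8) = 145.32
H = 145.32 - 44.5 = 100.8

100.8 m


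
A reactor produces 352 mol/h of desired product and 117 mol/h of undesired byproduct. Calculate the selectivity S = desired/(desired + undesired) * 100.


Selectivity = desired / (desired + undesired) * 100
Total products = 352 + 117 = 469 mol/h
S = 352 / 469 * 100
= 0.7505 * 100
= 75.05 %

75.05 %


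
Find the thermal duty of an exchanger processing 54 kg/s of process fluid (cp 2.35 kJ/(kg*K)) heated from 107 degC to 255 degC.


Q = m_dot * cp * delta_T
delta_T = 255 - 107 = 148 K
Q = 54 * 2.35 * 148
= 126.9 * 148
= 18781.2 kW

18781.2 kW


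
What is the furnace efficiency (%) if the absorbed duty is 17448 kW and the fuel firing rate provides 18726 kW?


Furnace efficiency = Q_absorbed / Q_fuel * 100
= 17448 / 18726 * 100 = 93.18

93.18 %


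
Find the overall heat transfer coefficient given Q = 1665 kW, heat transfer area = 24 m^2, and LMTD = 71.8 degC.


From Q = U*A*LMTD, U = Q / (A * LMTD)
U = 1665 / (24 * 71.8) = 1665 / 1723.2 = 0.9662

0.9662 kW/(m^2*K)


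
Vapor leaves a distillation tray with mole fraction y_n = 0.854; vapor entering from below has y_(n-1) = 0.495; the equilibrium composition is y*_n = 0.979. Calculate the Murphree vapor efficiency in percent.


Murphree vapor efficiency: EMV = (y_n - y_(n-1)) / (y*_n - y_(n-1)) * 100
EMV = (0.854 - 0.495) / (0.979 - 0.495) * 100 = 0.359 / 0.484 * 100 = 74.17

74.17 %


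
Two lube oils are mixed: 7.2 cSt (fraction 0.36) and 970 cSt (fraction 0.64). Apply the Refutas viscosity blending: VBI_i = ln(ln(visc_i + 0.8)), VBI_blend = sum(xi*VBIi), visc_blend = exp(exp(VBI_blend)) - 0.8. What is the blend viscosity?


Refutas method: VBN_i = 14.534*ln(ln(visc_i + 0.8)) + 10.975, blended linearly by mass fraction; since VBN is linear in VBI_i = ln(ln(visc_i + 0.8)) and the fractions sum to 1, blend VBI directly: visc = exp(exp(VBI_blend)) - 0.8
VBI_1 = ln(ln(7.2 + 0.8)) = 0.732099
VBI_2 = ln(ln(970 + 0.8)) = 1.92835
VBI_blend = 0.36 * 0.732099 + 0.64 * 1.92835 = 1.4977
visc_blend = exp(exp(1.4977)) - 0.8 = 86.68

86.68 cSt


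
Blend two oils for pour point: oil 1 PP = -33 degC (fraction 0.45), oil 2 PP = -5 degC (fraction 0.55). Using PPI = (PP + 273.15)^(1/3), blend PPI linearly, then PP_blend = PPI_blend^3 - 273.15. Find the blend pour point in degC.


PPI_1 = (-33 + 273.15)^(1/3) = 6.215759
PPI_2 = (-5 + 273.15)^(1/3) = 6.448508
PPI_blend = 0.45 * 6.215759 + 0.55 * 6.448508 = 6.343771
PP_blend = 6.343771^3 - 273.15 = 255.2951 - 273.15 = -17.85

-17.85 degC


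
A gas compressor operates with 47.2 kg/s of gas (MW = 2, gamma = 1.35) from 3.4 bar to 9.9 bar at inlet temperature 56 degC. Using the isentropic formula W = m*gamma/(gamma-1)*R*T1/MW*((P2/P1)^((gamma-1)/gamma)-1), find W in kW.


Isentropic work: W = m*(gamma/(gamma-1))*(R*T1/MW)*((P2/P1)^((gamma-1)/gamma) - 1)
T1 = 56 + 273.15 = 329.15 K
Pressure ratio = 9.9 / 3.4 = 2.91176
Exponent = (1.35 - 1)/1.35 = 0.259259
(P2/P1)^exp - 1 = 2.91176^0.259259 - 1 = 0.319279
W = 47.2 * 1.35 / 0.35 * 8.314 * 329.15 / 2 * 0.319279 = 79530

79530 kW


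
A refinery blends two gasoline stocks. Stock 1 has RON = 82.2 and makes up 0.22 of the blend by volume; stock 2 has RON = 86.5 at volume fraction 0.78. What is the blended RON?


Linear blending: RON_blend = sum(vi * RONi)
Contribution 1: 0.22 * 82.2 = 18.084
Contribution 2: 0.78 * 86.5 = 67.47
RON_blend = 18.084 + 67.47 = 85.554

85.554


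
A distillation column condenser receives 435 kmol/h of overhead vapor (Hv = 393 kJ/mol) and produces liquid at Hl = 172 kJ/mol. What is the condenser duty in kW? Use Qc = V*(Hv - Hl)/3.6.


Qc = 435 * (393 - 172) / 3.6 = 435 * 221 / 3.6 = 26700

26700 kW


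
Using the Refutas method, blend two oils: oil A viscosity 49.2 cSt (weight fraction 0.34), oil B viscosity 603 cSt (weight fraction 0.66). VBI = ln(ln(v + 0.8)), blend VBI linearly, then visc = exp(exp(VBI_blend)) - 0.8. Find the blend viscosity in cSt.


Refutas method: VBN_i = 14.534*ln(ln(visc_i + 0.8)) + 10.975, blended linearly by mass fraction; since VBN is linear in VBI_i = ln(ln(visc_i + 0.8)) and the fractions sum to 1, blend VBI directly: visc = exp(exp(VBI_blend)) - 0.8
VBI_1 = ln(ln(49.2 + 0.8)) = 1.36405
VBI_2 = ln(ln(603 + 0.8)) = 1.8568
VBI_blend = 0.34 * 1.36405 + 0.66 * 1.8568 = 1.68927
visc_blend = exp(exp(1.68927)) - 0.8 = 224.1

224.1 cSt


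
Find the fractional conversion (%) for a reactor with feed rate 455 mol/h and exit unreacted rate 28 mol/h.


X = (F_in - F_out) / F_in * 100
Moles reacted = 455 - 28 = 427
X = 427 / 455 * 100
= 0.9385 * 100
= 93.85 %

93.85 %


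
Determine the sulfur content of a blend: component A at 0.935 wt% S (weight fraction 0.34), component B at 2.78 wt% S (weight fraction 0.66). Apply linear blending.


Linear sulfur blending: S_blend = x1*S1 + x2*S2
Contribution 1: 0.34 * 0.935 = 0.3179 wt%
Contribution 2: 0.66 * 2.78 = 1.8348 wt%
S_blend = 0.3179 + 1.8348 = 2.1527

2.1527 wt%


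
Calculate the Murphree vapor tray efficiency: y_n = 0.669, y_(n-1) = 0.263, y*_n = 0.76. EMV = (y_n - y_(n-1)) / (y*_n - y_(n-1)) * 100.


Murphree vapor efficiency: EMV = (y_n - y_(n-1)) / (y*_n - y_(n-1)) * 100
EMV = (0.669 - 0.263) / (0.76 - 0.263) * 100 = 0.406 / 0.497 * 100 = 81.69

81.69 %


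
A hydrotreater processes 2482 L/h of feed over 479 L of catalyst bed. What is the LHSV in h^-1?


LHSV = volumetric feed rate / catalyst volume
= 2482 L/h / 479 L
= 5.182 h^-1

5.182 h^-1


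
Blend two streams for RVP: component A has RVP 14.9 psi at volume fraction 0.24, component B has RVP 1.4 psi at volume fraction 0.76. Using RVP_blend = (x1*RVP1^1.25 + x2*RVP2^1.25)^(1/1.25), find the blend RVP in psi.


Chevron index: RVP_blend = (sum xi*RVPi^1.25)^(1/1.25)
RVP^1.25 terms: 0.24 * 14.9^1.25 + 0.76 * 1.4^1.25 = 8.18315
RVP_blend = 8.18315^(1/1.25) = 5.374

5.374 psi


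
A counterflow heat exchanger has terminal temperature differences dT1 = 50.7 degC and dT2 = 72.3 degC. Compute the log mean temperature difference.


LMTD = (dT1 - dT2) / ln(dT1/dT2)
= (50.7 - 72.3) / ln(50.7 / 72.3) = -21.6 / -0.354898 = 60.86

60.86 degC


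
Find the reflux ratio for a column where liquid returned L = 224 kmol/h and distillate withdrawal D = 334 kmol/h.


Reflux ratio definition: R = L / D (liquid returned / distillate withdrawn)
L = 224 kmol/h, D = 334 kmol/h
R = 224 / 334 = 0.6707

0.6707
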